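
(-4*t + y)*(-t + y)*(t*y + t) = 4*t^3*y + 4*t^3 - 5*t^2*y^2 - 5*t^2*y + t*y^3 + t*y^2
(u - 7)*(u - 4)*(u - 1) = u^3 - 12*u^2 + 39*u - 28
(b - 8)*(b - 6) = b^2 - 14*b + 48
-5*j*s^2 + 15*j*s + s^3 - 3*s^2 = s*(-5*j + s)*(s - 3)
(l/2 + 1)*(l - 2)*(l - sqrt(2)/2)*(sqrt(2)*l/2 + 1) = sqrt(2)*l^4/4 + l^3/4 - 5*sqrt(2)*l^2/4 - l + sqrt(2)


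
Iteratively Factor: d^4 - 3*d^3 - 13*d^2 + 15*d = (d + 3)*(d^3 - 6*d^2 + 5*d) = d*(d + 3)*(d^2 - 6*d + 5) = d*(d - 1)*(d + 3)*(d - 5)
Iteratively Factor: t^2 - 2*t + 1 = (t - 1)*(t - 1)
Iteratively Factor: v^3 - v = (v - 1)*(v^2 + v) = v*(v - 1)*(v + 1)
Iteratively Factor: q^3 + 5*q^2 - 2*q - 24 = (q + 4)*(q^2 + q - 6) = (q - 2)*(q + 4)*(q + 3)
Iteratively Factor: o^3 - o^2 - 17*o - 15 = (o + 1)*(o^2 - 2*o - 15) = (o + 1)*(o + 3)*(o - 5)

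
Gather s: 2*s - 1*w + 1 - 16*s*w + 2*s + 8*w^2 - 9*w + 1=s*(4 - 16*w) + 8*w^2 - 10*w + 2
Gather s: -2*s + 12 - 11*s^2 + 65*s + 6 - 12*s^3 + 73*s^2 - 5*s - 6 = -12*s^3 + 62*s^2 + 58*s + 12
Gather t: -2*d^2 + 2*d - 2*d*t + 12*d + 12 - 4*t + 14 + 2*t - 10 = -2*d^2 + 14*d + t*(-2*d - 2) + 16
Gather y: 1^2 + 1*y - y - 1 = 0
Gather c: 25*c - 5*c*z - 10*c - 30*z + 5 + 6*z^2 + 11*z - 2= c*(15 - 5*z) + 6*z^2 - 19*z + 3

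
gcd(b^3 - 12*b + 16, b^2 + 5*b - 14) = b - 2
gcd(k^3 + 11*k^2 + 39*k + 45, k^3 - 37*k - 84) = k + 3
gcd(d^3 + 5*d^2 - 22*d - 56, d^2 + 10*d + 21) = d + 7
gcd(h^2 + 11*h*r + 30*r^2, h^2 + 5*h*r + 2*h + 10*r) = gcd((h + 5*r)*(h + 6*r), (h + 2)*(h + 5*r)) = h + 5*r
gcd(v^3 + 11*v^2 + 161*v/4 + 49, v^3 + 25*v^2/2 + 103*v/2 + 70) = v^2 + 15*v/2 + 14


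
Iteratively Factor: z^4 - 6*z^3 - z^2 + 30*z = (z)*(z^3 - 6*z^2 - z + 30) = z*(z - 5)*(z^2 - z - 6) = z*(z - 5)*(z + 2)*(z - 3)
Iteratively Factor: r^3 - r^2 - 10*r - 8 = (r - 4)*(r^2 + 3*r + 2) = (r - 4)*(r + 1)*(r + 2)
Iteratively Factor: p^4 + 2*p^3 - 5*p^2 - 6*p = (p + 3)*(p^3 - p^2 - 2*p) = (p + 1)*(p + 3)*(p^2 - 2*p) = (p - 2)*(p + 1)*(p + 3)*(p)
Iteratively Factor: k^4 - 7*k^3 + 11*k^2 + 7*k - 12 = (k - 4)*(k^3 - 3*k^2 - k + 3) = (k - 4)*(k - 1)*(k^2 - 2*k - 3) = (k - 4)*(k - 1)*(k + 1)*(k - 3)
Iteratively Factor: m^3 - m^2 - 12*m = (m)*(m^2 - m - 12) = m*(m - 4)*(m + 3)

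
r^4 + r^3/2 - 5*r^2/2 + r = r*(r - 1)*(r - 1/2)*(r + 2)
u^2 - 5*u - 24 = (u - 8)*(u + 3)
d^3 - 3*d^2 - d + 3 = (d - 3)*(d - 1)*(d + 1)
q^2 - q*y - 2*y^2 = (q - 2*y)*(q + y)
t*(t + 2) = t^2 + 2*t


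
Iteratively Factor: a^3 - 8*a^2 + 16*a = (a - 4)*(a^2 - 4*a) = a*(a - 4)*(a - 4)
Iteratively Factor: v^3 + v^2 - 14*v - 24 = (v - 4)*(v^2 + 5*v + 6) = (v - 4)*(v + 2)*(v + 3)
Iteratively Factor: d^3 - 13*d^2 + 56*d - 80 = (d - 4)*(d^2 - 9*d + 20) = (d - 5)*(d - 4)*(d - 4)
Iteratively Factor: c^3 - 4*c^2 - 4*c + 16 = (c - 2)*(c^2 - 2*c - 8) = (c - 4)*(c - 2)*(c + 2)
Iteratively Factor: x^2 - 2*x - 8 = (x + 2)*(x - 4)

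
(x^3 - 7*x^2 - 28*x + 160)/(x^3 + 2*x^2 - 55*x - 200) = (x - 4)/(x + 5)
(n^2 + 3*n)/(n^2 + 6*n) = (n + 3)/(n + 6)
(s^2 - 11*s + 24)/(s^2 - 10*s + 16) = (s - 3)/(s - 2)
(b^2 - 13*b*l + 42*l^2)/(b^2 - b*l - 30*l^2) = (b - 7*l)/(b + 5*l)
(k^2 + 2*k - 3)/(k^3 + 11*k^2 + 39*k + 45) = (k - 1)/(k^2 + 8*k + 15)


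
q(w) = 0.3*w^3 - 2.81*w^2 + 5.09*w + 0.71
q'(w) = 0.9*w^2 - 5.62*w + 5.09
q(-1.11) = -8.81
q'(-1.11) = 12.44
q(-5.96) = -192.95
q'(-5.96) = 70.55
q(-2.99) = -47.65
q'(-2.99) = 29.94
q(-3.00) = -47.95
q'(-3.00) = 30.05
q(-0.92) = -6.58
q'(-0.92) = 11.02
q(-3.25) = -55.81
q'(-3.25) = 32.86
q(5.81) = -5.73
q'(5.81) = 2.82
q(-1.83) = -19.85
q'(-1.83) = 18.39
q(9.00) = 37.61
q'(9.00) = 27.41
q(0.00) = 0.71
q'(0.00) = 5.09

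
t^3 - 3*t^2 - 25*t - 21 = (t - 7)*(t + 1)*(t + 3)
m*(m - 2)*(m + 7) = m^3 + 5*m^2 - 14*m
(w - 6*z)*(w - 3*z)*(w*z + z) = w^3*z - 9*w^2*z^2 + w^2*z + 18*w*z^3 - 9*w*z^2 + 18*z^3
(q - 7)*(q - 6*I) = q^2 - 7*q - 6*I*q + 42*I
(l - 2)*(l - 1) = l^2 - 3*l + 2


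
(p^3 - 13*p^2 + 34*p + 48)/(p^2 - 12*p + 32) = (p^2 - 5*p - 6)/(p - 4)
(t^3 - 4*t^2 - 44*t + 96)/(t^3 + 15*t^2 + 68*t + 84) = (t^2 - 10*t + 16)/(t^2 + 9*t + 14)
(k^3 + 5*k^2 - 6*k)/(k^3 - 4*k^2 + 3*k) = (k + 6)/(k - 3)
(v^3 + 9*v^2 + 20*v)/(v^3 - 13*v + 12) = v*(v + 5)/(v^2 - 4*v + 3)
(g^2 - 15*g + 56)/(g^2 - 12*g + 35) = (g - 8)/(g - 5)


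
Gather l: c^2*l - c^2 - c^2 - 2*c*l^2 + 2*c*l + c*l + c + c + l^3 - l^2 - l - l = -2*c^2 + 2*c + l^3 + l^2*(-2*c - 1) + l*(c^2 + 3*c - 2)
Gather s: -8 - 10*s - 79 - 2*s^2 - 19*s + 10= -2*s^2 - 29*s - 77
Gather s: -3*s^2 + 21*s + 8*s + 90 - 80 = -3*s^2 + 29*s + 10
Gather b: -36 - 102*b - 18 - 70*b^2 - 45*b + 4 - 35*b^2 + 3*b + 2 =-105*b^2 - 144*b - 48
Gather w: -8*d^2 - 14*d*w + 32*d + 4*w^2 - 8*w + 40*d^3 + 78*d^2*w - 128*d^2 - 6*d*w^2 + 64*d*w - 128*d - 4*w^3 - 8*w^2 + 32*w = 40*d^3 - 136*d^2 - 96*d - 4*w^3 + w^2*(-6*d - 4) + w*(78*d^2 + 50*d + 24)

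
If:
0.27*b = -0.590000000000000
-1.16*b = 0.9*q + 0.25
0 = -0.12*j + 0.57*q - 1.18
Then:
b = -2.19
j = 2.23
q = 2.54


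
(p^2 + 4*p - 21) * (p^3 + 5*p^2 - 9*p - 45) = p^5 + 9*p^4 - 10*p^3 - 186*p^2 + 9*p + 945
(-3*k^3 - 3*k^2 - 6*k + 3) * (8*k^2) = -24*k^5 - 24*k^4 - 48*k^3 + 24*k^2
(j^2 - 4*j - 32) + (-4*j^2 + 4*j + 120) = 88 - 3*j^2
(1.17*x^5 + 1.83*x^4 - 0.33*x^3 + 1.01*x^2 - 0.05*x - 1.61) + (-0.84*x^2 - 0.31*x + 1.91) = 1.17*x^5 + 1.83*x^4 - 0.33*x^3 + 0.17*x^2 - 0.36*x + 0.3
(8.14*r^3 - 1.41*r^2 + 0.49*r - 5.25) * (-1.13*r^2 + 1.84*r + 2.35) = -9.1982*r^5 + 16.5709*r^4 + 15.9809*r^3 + 3.5206*r^2 - 8.5085*r - 12.3375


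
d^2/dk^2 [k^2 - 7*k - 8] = 2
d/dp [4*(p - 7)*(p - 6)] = 8*p - 52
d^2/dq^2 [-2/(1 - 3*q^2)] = 12*(9*q^2 + 1)/(3*q^2 - 1)^3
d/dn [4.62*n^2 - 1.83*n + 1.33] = 9.24*n - 1.83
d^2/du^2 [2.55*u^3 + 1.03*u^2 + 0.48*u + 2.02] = 15.3*u + 2.06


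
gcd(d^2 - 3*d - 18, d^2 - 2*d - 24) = d - 6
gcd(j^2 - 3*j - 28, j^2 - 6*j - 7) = j - 7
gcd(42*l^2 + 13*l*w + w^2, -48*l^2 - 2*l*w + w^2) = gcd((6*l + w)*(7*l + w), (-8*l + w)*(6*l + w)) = 6*l + w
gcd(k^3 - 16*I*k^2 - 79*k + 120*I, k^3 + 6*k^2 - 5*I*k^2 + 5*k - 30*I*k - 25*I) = k - 5*I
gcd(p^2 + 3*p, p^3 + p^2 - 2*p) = p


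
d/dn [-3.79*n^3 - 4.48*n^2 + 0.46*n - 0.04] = -11.37*n^2 - 8.96*n + 0.46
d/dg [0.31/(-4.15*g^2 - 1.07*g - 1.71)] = (2.573*g + 0.3317)/(4.15*g^2 + 1.07*g + 1.71)^2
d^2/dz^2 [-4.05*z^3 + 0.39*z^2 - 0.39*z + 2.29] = 0.78 - 24.3*z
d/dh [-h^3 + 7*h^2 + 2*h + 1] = -3*h^2 + 14*h + 2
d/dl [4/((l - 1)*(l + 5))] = 8*(-l - 2)/(l^4 + 8*l^3 + 6*l^2 - 40*l + 25)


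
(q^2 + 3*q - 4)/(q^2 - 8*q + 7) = (q + 4)/(q - 7)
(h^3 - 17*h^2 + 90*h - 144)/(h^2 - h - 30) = (h^2 - 11*h + 24)/(h + 5)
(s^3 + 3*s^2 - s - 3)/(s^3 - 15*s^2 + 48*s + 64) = (s^2 + 2*s - 3)/(s^2 - 16*s + 64)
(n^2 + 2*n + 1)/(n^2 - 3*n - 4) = (n + 1)/(n - 4)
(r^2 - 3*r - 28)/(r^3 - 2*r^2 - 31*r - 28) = 1/(r + 1)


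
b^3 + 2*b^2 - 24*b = b*(b - 4)*(b + 6)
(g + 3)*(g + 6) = g^2 + 9*g + 18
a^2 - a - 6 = (a - 3)*(a + 2)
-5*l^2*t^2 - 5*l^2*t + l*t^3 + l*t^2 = t*(-5*l + t)*(l*t + l)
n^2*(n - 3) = n^3 - 3*n^2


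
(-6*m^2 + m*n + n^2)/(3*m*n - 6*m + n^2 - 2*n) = (-2*m + n)/(n - 2)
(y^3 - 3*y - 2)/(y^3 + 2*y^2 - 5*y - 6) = (y + 1)/(y + 3)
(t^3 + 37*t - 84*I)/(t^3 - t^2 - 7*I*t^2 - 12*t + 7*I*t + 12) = (t + 7*I)/(t - 1)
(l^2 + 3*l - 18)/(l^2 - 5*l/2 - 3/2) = 2*(l + 6)/(2*l + 1)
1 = 1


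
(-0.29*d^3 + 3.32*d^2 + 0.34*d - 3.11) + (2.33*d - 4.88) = -0.29*d^3 + 3.32*d^2 + 2.67*d - 7.99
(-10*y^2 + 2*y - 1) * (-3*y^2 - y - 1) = 30*y^4 + 4*y^3 + 11*y^2 - y + 1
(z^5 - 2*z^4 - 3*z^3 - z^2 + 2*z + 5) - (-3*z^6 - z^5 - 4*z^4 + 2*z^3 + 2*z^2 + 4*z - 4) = 3*z^6 + 2*z^5 + 2*z^4 - 5*z^3 - 3*z^2 - 2*z + 9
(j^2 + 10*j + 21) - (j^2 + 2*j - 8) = 8*j + 29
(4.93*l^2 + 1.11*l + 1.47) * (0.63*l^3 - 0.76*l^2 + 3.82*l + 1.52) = 3.1059*l^5 - 3.0475*l^4 + 18.9151*l^3 + 10.6166*l^2 + 7.3026*l + 2.2344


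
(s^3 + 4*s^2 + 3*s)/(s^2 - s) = (s^2 + 4*s + 3)/(s - 1)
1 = 1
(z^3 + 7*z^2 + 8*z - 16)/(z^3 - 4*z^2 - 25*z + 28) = (z + 4)/(z - 7)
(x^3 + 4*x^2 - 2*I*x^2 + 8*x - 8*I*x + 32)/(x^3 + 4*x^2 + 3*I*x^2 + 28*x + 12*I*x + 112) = (x + 2*I)/(x + 7*I)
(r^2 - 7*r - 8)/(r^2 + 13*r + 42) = (r^2 - 7*r - 8)/(r^2 + 13*r + 42)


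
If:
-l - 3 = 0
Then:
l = -3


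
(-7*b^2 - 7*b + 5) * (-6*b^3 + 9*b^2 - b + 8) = 42*b^5 - 21*b^4 - 86*b^3 - 4*b^2 - 61*b + 40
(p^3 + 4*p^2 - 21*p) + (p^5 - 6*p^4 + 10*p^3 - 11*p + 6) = p^5 - 6*p^4 + 11*p^3 + 4*p^2 - 32*p + 6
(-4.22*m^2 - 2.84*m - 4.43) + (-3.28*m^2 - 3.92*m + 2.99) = -7.5*m^2 - 6.76*m - 1.44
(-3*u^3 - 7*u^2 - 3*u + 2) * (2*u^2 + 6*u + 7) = -6*u^5 - 32*u^4 - 69*u^3 - 63*u^2 - 9*u + 14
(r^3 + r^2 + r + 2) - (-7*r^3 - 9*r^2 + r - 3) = 8*r^3 + 10*r^2 + 5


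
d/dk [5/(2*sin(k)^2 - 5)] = -10*sin(2*k)/(cos(2*k) + 4)^2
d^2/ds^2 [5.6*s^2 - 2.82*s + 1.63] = 11.2000000000000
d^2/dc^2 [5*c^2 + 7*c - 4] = 10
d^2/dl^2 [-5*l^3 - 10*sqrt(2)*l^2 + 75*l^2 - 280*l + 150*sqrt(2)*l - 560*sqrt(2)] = -30*l - 20*sqrt(2) + 150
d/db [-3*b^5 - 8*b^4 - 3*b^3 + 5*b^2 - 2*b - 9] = -15*b^4 - 32*b^3 - 9*b^2 + 10*b - 2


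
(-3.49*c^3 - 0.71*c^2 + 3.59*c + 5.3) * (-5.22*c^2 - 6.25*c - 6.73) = 18.2178*c^5 + 25.5187*c^4 + 9.1854*c^3 - 45.3252*c^2 - 57.2857*c - 35.669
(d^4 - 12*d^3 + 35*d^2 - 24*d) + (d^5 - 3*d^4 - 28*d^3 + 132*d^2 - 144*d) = d^5 - 2*d^4 - 40*d^3 + 167*d^2 - 168*d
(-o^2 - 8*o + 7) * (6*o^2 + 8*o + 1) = -6*o^4 - 56*o^3 - 23*o^2 + 48*o + 7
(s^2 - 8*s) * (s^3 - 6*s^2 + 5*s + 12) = s^5 - 14*s^4 + 53*s^3 - 28*s^2 - 96*s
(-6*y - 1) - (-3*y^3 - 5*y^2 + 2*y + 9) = 3*y^3 + 5*y^2 - 8*y - 10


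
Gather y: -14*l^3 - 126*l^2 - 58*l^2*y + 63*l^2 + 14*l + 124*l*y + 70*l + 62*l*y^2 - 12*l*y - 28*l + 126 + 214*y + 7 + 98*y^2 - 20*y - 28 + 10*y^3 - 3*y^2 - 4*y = -14*l^3 - 63*l^2 + 56*l + 10*y^3 + y^2*(62*l + 95) + y*(-58*l^2 + 112*l + 190) + 105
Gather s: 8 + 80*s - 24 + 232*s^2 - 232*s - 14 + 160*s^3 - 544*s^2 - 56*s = 160*s^3 - 312*s^2 - 208*s - 30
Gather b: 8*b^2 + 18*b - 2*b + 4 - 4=8*b^2 + 16*b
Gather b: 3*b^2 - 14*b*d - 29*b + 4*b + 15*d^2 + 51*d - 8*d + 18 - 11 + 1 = 3*b^2 + b*(-14*d - 25) + 15*d^2 + 43*d + 8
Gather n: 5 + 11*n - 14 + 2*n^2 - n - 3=2*n^2 + 10*n - 12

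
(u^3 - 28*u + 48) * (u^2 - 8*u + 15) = u^5 - 8*u^4 - 13*u^3 + 272*u^2 - 804*u + 720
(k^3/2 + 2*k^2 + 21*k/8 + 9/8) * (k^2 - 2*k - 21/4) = k^5/2 + k^4 - 4*k^3 - 117*k^2/8 - 513*k/32 - 189/32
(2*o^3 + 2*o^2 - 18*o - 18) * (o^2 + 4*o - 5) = 2*o^5 + 10*o^4 - 20*o^3 - 100*o^2 + 18*o + 90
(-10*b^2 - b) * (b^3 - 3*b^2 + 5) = -10*b^5 + 29*b^4 + 3*b^3 - 50*b^2 - 5*b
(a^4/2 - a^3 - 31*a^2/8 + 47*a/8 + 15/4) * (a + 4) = a^5/2 + a^4 - 63*a^3/8 - 77*a^2/8 + 109*a/4 + 15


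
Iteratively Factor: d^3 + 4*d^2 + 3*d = (d + 1)*(d^2 + 3*d) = (d + 1)*(d + 3)*(d)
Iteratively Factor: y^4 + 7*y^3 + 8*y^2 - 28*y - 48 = (y + 4)*(y^3 + 3*y^2 - 4*y - 12) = (y + 3)*(y + 4)*(y^2 - 4) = (y - 2)*(y + 3)*(y + 4)*(y + 2)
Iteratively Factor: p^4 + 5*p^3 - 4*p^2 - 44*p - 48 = (p - 3)*(p^3 + 8*p^2 + 20*p + 16) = (p - 3)*(p + 2)*(p^2 + 6*p + 8) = (p - 3)*(p + 2)^2*(p + 4)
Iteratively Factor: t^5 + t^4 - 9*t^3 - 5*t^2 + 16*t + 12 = (t + 1)*(t^4 - 9*t^2 + 4*t + 12) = (t - 2)*(t + 1)*(t^3 + 2*t^2 - 5*t - 6) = (t - 2)*(t + 1)*(t + 3)*(t^2 - t - 2) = (t - 2)*(t + 1)^2*(t + 3)*(t - 2)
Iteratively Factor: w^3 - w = (w)*(w^2 - 1) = w*(w + 1)*(w - 1)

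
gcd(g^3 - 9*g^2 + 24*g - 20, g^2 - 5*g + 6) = g - 2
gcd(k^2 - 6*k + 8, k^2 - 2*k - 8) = k - 4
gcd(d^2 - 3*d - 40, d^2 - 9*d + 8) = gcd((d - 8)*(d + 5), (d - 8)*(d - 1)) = d - 8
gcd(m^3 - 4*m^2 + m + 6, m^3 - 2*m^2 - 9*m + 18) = m^2 - 5*m + 6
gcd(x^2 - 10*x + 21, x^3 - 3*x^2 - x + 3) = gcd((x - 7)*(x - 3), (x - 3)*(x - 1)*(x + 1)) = x - 3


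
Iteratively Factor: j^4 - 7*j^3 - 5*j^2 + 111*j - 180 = (j - 5)*(j^3 - 2*j^2 - 15*j + 36) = (j - 5)*(j - 3)*(j^2 + j - 12) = (j - 5)*(j - 3)*(j + 4)*(j - 3)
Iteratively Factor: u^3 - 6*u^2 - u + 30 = (u - 5)*(u^2 - u - 6) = (u - 5)*(u - 3)*(u + 2)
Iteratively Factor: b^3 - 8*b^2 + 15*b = (b - 3)*(b^2 - 5*b) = (b - 5)*(b - 3)*(b)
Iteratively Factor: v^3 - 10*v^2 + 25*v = (v - 5)*(v^2 - 5*v) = (v - 5)^2*(v)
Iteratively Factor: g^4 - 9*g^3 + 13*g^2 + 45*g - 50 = (g + 2)*(g^3 - 11*g^2 + 35*g - 25) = (g - 5)*(g + 2)*(g^2 - 6*g + 5) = (g - 5)*(g - 1)*(g + 2)*(g - 5)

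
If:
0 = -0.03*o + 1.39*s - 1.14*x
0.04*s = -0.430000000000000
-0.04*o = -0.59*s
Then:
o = -158.56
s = -10.75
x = -8.93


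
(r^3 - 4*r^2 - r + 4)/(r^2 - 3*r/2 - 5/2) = 2*(r^2 - 5*r + 4)/(2*r - 5)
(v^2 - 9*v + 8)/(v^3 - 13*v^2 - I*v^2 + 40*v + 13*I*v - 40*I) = (v - 1)/(v^2 - v*(5 + I) + 5*I)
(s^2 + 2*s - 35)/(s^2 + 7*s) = (s - 5)/s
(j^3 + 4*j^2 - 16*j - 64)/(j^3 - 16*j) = (j + 4)/j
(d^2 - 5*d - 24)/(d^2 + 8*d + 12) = (d^2 - 5*d - 24)/(d^2 + 8*d + 12)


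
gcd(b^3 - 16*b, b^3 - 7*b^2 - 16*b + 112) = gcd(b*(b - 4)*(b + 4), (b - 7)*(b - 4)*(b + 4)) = b^2 - 16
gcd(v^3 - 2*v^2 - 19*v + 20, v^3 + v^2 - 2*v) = v - 1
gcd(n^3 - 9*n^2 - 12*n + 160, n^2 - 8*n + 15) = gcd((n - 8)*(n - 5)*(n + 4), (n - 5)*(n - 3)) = n - 5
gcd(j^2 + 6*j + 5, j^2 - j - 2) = j + 1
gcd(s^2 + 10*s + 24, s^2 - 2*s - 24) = s + 4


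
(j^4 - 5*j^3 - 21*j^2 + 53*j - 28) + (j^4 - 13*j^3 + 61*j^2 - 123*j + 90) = 2*j^4 - 18*j^3 + 40*j^2 - 70*j + 62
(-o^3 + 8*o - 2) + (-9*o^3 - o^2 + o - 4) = -10*o^3 - o^2 + 9*o - 6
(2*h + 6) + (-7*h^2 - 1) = -7*h^2 + 2*h + 5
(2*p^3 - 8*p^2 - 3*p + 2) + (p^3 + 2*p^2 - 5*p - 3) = 3*p^3 - 6*p^2 - 8*p - 1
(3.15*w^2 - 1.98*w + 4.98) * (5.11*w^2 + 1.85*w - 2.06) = 16.0965*w^4 - 4.2903*w^3 + 15.2958*w^2 + 13.2918*w - 10.2588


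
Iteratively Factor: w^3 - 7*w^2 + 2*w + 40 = (w - 5)*(w^2 - 2*w - 8) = (w - 5)*(w + 2)*(w - 4)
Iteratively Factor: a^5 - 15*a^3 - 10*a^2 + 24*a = (a + 2)*(a^4 - 2*a^3 - 11*a^2 + 12*a) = (a - 4)*(a + 2)*(a^3 + 2*a^2 - 3*a) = a*(a - 4)*(a + 2)*(a^2 + 2*a - 3) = a*(a - 4)*(a - 1)*(a + 2)*(a + 3)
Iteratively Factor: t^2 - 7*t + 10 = (t - 2)*(t - 5)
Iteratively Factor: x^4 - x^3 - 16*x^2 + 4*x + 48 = (x + 3)*(x^3 - 4*x^2 - 4*x + 16) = (x - 2)*(x + 3)*(x^2 - 2*x - 8) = (x - 4)*(x - 2)*(x + 3)*(x + 2)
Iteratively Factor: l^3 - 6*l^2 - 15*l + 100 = (l + 4)*(l^2 - 10*l + 25) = (l - 5)*(l + 4)*(l - 5)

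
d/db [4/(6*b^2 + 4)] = -12*b/(3*b^2 + 2)^2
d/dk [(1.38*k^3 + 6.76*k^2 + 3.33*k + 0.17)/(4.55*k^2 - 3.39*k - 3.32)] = (6.279*k^4 - 9.3564*k^3 - 51.8127*k^2 - 46.4334*k - 10.4793)/(20.7025*k^4 - 30.849*k^3 - 18.7199*k^2 + 22.5096*k + 11.0224)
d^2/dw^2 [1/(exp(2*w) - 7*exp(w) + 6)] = ((7 - 4*exp(w))*(exp(2*w) - 7*exp(w) + 6) + 2*(2*exp(w) - 7)^2*exp(w))*exp(w)/(exp(2*w) - 7*exp(w) + 6)^3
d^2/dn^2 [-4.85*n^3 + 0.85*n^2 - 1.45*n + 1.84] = 1.7 - 29.1*n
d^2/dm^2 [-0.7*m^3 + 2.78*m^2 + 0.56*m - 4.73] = 5.56 - 4.2*m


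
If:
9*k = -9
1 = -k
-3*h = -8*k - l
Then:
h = l/3 - 8/3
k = -1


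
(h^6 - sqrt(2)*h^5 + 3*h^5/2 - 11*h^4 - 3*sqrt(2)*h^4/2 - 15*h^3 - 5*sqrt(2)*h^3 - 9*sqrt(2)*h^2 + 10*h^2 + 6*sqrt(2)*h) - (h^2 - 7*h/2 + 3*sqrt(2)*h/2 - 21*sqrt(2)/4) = h^6 - sqrt(2)*h^5 + 3*h^5/2 - 11*h^4 - 3*sqrt(2)*h^4/2 - 15*h^3 - 5*sqrt(2)*h^3 - 9*sqrt(2)*h^2 + 9*h^2 + 7*h/2 + 9*sqrt(2)*h/2 + 21*sqrt(2)/4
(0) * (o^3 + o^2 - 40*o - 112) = 0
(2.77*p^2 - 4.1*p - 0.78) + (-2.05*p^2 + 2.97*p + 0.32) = 0.72*p^2 - 1.13*p - 0.46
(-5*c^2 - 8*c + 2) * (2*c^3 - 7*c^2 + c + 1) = -10*c^5 + 19*c^4 + 55*c^3 - 27*c^2 - 6*c + 2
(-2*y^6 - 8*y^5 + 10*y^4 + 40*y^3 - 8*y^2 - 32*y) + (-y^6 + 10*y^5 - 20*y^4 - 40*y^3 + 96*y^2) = -3*y^6 + 2*y^5 - 10*y^4 + 88*y^2 - 32*y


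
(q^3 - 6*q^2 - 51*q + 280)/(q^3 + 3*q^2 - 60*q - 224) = (q - 5)/(q + 4)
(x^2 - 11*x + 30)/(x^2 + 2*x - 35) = (x - 6)/(x + 7)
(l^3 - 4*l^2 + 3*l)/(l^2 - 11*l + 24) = l*(l - 1)/(l - 8)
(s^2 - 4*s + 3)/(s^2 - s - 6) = (s - 1)/(s + 2)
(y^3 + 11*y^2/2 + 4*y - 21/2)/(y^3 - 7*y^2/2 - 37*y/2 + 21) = (y + 3)/(y - 6)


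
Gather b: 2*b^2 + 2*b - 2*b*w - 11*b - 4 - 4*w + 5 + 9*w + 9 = 2*b^2 + b*(-2*w - 9) + 5*w + 10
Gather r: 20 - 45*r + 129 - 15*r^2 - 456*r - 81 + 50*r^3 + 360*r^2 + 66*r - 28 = 50*r^3 + 345*r^2 - 435*r + 40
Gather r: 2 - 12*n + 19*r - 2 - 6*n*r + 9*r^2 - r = -12*n + 9*r^2 + r*(18 - 6*n)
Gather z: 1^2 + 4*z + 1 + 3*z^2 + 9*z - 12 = 3*z^2 + 13*z - 10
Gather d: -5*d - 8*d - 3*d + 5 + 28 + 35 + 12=80 - 16*d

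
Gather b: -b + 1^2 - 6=-b - 5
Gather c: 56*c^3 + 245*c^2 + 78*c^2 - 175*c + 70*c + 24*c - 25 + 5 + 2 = 56*c^3 + 323*c^2 - 81*c - 18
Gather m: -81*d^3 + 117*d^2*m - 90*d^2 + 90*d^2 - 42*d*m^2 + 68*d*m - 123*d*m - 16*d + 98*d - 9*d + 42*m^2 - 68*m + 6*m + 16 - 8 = -81*d^3 + 73*d + m^2*(42 - 42*d) + m*(117*d^2 - 55*d - 62) + 8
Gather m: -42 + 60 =18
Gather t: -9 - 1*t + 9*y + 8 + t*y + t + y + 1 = t*y + 10*y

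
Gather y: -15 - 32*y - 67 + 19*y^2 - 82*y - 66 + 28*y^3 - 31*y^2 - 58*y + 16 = 28*y^3 - 12*y^2 - 172*y - 132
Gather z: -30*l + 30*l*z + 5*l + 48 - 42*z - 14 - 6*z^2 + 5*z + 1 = -25*l - 6*z^2 + z*(30*l - 37) + 35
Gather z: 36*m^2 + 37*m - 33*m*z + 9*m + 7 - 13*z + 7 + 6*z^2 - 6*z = 36*m^2 + 46*m + 6*z^2 + z*(-33*m - 19) + 14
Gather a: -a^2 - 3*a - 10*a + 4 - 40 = -a^2 - 13*a - 36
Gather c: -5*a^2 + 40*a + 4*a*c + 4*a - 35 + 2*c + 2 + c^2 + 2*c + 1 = -5*a^2 + 44*a + c^2 + c*(4*a + 4) - 32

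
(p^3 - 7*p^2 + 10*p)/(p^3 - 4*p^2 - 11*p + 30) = p/(p + 3)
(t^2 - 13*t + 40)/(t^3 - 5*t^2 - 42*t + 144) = (t - 5)/(t^2 + 3*t - 18)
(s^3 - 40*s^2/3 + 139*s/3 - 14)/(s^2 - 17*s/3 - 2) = (3*s^2 - 22*s + 7)/(3*s + 1)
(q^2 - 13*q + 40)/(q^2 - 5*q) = (q - 8)/q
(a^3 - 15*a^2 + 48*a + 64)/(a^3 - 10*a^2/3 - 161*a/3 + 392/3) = 3*(a^2 - 7*a - 8)/(3*a^2 + 14*a - 49)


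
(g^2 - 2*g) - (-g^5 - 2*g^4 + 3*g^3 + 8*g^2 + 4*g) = g^5 + 2*g^4 - 3*g^3 - 7*g^2 - 6*g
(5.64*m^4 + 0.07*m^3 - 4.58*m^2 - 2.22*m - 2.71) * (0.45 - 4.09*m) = -23.0676*m^5 + 2.2517*m^4 + 18.7637*m^3 + 7.0188*m^2 + 10.0849*m - 1.2195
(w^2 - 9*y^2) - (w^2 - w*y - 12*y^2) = w*y + 3*y^2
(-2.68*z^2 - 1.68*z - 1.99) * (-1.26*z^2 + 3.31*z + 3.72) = 3.3768*z^4 - 6.754*z^3 - 13.023*z^2 - 12.8365*z - 7.4028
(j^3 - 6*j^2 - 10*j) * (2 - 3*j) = -3*j^4 + 20*j^3 + 18*j^2 - 20*j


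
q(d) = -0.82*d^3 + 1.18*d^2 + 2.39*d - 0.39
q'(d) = -2.46*d^2 + 2.36*d + 2.39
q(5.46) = -85.64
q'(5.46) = -58.06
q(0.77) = 1.78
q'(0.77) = 2.75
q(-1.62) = 2.32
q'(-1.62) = -7.89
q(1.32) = 2.93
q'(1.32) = 1.22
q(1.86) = 2.86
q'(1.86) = -1.73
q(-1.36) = 0.60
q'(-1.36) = -5.37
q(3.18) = -7.23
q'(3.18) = -14.98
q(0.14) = -0.03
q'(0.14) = 2.67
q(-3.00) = 25.20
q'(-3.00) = -26.83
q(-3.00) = 25.20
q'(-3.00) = -26.83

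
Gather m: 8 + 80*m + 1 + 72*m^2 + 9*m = 72*m^2 + 89*m + 9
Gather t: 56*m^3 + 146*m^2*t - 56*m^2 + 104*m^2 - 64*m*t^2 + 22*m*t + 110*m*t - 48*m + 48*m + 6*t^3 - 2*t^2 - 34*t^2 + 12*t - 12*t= 56*m^3 + 48*m^2 + 6*t^3 + t^2*(-64*m - 36) + t*(146*m^2 + 132*m)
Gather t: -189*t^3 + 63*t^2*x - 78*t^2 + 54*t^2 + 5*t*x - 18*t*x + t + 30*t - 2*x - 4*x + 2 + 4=-189*t^3 + t^2*(63*x - 24) + t*(31 - 13*x) - 6*x + 6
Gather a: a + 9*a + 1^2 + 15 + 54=10*a + 70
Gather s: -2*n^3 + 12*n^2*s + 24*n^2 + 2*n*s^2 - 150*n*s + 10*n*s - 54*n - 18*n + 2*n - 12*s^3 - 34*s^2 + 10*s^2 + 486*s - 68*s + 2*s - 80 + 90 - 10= -2*n^3 + 24*n^2 - 70*n - 12*s^3 + s^2*(2*n - 24) + s*(12*n^2 - 140*n + 420)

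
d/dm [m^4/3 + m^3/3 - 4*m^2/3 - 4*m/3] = 4*m^3/3 + m^2 - 8*m/3 - 4/3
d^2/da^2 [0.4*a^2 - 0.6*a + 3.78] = 0.800000000000000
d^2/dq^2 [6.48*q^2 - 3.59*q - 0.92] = 12.9600000000000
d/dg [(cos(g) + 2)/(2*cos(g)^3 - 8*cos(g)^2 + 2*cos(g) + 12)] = (-29*cos(g)/2 + cos(2*g) + cos(3*g)/2 - 3)*sin(g)/(2*(cos(g)^3 - 4*cos(g)^2 + cos(g) + 6)^2)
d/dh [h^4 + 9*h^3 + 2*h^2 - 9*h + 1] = 4*h^3 + 27*h^2 + 4*h - 9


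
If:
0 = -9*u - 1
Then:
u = -1/9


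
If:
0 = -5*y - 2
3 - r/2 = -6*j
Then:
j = r/12 - 1/2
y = -2/5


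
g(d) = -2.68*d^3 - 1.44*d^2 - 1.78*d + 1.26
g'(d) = -8.04*d^2 - 2.88*d - 1.78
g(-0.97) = 4.08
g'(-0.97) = -6.55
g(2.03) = -30.71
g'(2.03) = -40.76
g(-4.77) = 267.85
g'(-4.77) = -170.98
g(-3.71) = 124.90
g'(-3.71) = -101.76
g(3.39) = -125.73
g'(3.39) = -103.94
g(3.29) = -115.62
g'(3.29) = -98.28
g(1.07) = -5.58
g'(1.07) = -14.07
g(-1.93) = 18.60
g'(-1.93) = -26.17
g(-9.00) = 1854.36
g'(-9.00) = -627.10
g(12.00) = -4858.50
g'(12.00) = -1194.10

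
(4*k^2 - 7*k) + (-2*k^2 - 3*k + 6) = 2*k^2 - 10*k + 6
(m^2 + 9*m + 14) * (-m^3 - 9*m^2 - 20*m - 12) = -m^5 - 18*m^4 - 115*m^3 - 318*m^2 - 388*m - 168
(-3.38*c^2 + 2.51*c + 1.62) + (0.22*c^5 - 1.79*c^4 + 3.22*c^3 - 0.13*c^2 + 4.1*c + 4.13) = 0.22*c^5 - 1.79*c^4 + 3.22*c^3 - 3.51*c^2 + 6.61*c + 5.75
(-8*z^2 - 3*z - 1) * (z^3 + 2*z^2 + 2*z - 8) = -8*z^5 - 19*z^4 - 23*z^3 + 56*z^2 + 22*z + 8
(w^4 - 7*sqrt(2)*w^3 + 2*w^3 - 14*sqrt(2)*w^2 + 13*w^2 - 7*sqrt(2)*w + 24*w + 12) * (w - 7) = w^5 - 7*sqrt(2)*w^4 - 5*w^4 - w^3 + 35*sqrt(2)*w^3 - 67*w^2 + 91*sqrt(2)*w^2 - 156*w + 49*sqrt(2)*w - 84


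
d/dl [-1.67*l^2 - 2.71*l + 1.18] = -3.34*l - 2.71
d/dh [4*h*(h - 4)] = 8*h - 16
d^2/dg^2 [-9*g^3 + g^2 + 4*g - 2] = 2 - 54*g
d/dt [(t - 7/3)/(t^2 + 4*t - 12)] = (-3*t^2 + 14*t - 8)/(3*(t^4 + 8*t^3 - 8*t^2 - 96*t + 144))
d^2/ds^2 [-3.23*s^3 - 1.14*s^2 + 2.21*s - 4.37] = -19.38*s - 2.28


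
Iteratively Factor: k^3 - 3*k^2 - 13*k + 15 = (k - 1)*(k^2 - 2*k - 15) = (k - 5)*(k - 1)*(k + 3)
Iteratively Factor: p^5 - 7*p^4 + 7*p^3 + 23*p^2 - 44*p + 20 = (p - 1)*(p^4 - 6*p^3 + p^2 + 24*p - 20) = (p - 1)*(p + 2)*(p^3 - 8*p^2 + 17*p - 10) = (p - 5)*(p - 1)*(p + 2)*(p^2 - 3*p + 2) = (p - 5)*(p - 1)^2*(p + 2)*(p - 2)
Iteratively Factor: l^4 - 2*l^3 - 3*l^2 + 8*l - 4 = (l - 1)*(l^3 - l^2 - 4*l + 4) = (l - 1)^2*(l^2 - 4) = (l - 1)^2*(l + 2)*(l - 2)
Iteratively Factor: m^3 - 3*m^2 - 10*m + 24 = (m - 2)*(m^2 - m - 12) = (m - 4)*(m - 2)*(m + 3)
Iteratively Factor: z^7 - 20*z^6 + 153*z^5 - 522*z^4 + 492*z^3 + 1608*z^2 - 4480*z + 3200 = (z - 2)*(z^6 - 18*z^5 + 117*z^4 - 288*z^3 - 84*z^2 + 1440*z - 1600) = (z - 4)*(z - 2)*(z^5 - 14*z^4 + 61*z^3 - 44*z^2 - 260*z + 400) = (z - 4)*(z - 2)*(z + 2)*(z^4 - 16*z^3 + 93*z^2 - 230*z + 200) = (z - 5)*(z - 4)*(z - 2)*(z + 2)*(z^3 - 11*z^2 + 38*z - 40) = (z - 5)*(z - 4)*(z - 2)^2*(z + 2)*(z^2 - 9*z + 20) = (z - 5)^2*(z - 4)*(z - 2)^2*(z + 2)*(z - 4)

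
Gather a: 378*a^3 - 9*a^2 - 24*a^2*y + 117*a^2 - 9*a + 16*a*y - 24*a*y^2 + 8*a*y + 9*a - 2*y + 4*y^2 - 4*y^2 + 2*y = 378*a^3 + a^2*(108 - 24*y) + a*(-24*y^2 + 24*y)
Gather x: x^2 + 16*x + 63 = x^2 + 16*x + 63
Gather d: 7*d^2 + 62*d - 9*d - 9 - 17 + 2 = 7*d^2 + 53*d - 24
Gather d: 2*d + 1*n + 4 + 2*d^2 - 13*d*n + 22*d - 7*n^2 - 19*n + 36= 2*d^2 + d*(24 - 13*n) - 7*n^2 - 18*n + 40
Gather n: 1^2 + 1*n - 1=n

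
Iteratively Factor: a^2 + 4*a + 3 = (a + 1)*(a + 3)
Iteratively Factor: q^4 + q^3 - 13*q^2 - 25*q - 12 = (q - 4)*(q^3 + 5*q^2 + 7*q + 3) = (q - 4)*(q + 1)*(q^2 + 4*q + 3) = (q - 4)*(q + 1)^2*(q + 3)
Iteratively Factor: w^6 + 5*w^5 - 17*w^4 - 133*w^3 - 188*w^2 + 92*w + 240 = (w + 2)*(w^5 + 3*w^4 - 23*w^3 - 87*w^2 - 14*w + 120) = (w - 5)*(w + 2)*(w^4 + 8*w^3 + 17*w^2 - 2*w - 24) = (w - 5)*(w + 2)^2*(w^3 + 6*w^2 + 5*w - 12) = (w - 5)*(w + 2)^2*(w + 3)*(w^2 + 3*w - 4) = (w - 5)*(w - 1)*(w + 2)^2*(w + 3)*(w + 4)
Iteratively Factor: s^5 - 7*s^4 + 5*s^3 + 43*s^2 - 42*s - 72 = (s + 2)*(s^4 - 9*s^3 + 23*s^2 - 3*s - 36) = (s + 1)*(s + 2)*(s^3 - 10*s^2 + 33*s - 36) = (s - 3)*(s + 1)*(s + 2)*(s^2 - 7*s + 12) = (s - 4)*(s - 3)*(s + 1)*(s + 2)*(s - 3)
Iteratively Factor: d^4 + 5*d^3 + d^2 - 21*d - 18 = (d + 1)*(d^3 + 4*d^2 - 3*d - 18) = (d + 1)*(d + 3)*(d^2 + d - 6) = (d - 2)*(d + 1)*(d + 3)*(d + 3)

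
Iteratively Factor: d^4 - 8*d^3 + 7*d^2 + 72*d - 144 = (d - 4)*(d^3 - 4*d^2 - 9*d + 36) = (d - 4)*(d + 3)*(d^2 - 7*d + 12) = (d - 4)*(d - 3)*(d + 3)*(d - 4)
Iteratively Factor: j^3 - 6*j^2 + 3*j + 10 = (j - 5)*(j^2 - j - 2) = (j - 5)*(j - 2)*(j + 1)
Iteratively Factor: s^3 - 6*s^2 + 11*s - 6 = (s - 3)*(s^2 - 3*s + 2) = (s - 3)*(s - 1)*(s - 2)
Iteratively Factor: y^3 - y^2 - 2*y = (y + 1)*(y^2 - 2*y) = (y - 2)*(y + 1)*(y)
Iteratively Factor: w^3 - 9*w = (w - 3)*(w^2 + 3*w) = (w - 3)*(w + 3)*(w)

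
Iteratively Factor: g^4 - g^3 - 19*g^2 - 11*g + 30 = (g - 5)*(g^3 + 4*g^2 + g - 6) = (g - 5)*(g + 2)*(g^2 + 2*g - 3) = (g - 5)*(g - 1)*(g + 2)*(g + 3)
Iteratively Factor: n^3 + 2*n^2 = (n)*(n^2 + 2*n) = n^2*(n + 2)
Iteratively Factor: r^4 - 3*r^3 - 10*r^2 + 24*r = (r - 2)*(r^3 - r^2 - 12*r) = (r - 2)*(r + 3)*(r^2 - 4*r) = (r - 4)*(r - 2)*(r + 3)*(r)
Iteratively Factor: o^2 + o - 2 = (o - 1)*(o + 2)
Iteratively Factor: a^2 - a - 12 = (a + 3)*(a - 4)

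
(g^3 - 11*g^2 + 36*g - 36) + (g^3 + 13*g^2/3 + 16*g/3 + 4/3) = 2*g^3 - 20*g^2/3 + 124*g/3 - 104/3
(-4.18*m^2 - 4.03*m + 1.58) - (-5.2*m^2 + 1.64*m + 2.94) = 1.02*m^2 - 5.67*m - 1.36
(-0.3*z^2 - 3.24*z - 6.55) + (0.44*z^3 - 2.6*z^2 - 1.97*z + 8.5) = 0.44*z^3 - 2.9*z^2 - 5.21*z + 1.95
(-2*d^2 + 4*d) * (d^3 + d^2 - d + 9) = -2*d^5 + 2*d^4 + 6*d^3 - 22*d^2 + 36*d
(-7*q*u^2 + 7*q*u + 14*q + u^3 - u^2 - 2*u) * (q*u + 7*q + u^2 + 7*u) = -7*q^2*u^3 - 42*q^2*u^2 + 63*q^2*u + 98*q^2 - 6*q*u^4 - 36*q*u^3 + 54*q*u^2 + 84*q*u + u^5 + 6*u^4 - 9*u^3 - 14*u^2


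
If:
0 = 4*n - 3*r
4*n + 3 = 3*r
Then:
No Solution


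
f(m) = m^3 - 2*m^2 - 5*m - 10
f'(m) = 3*m^2 - 4*m - 5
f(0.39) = -12.19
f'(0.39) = -6.10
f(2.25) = -19.98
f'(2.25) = 1.19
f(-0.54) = -8.04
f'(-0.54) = -1.97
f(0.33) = -11.83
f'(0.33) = -5.99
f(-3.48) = -58.96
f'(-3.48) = 45.25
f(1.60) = -19.02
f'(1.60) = -3.72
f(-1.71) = -12.30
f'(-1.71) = 10.61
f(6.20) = 120.45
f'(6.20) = 85.52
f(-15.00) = -3760.00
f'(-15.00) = 730.00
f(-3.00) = -40.00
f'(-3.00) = 34.00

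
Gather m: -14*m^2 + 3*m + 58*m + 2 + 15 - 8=-14*m^2 + 61*m + 9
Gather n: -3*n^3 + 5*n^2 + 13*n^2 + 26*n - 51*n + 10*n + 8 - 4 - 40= -3*n^3 + 18*n^2 - 15*n - 36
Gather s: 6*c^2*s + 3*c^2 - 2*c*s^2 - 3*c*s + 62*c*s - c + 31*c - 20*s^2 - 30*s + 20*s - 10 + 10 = 3*c^2 + 30*c + s^2*(-2*c - 20) + s*(6*c^2 + 59*c - 10)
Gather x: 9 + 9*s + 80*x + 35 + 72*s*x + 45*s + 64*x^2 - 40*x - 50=54*s + 64*x^2 + x*(72*s + 40) - 6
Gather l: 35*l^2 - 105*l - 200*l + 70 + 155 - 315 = 35*l^2 - 305*l - 90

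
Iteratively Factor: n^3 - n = (n - 1)*(n^2 + n) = (n - 1)*(n + 1)*(n)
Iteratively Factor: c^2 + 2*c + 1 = (c + 1)*(c + 1)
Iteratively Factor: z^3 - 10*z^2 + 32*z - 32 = (z - 4)*(z^2 - 6*z + 8) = (z - 4)^2*(z - 2)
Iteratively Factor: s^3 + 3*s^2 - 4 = (s + 2)*(s^2 + s - 2) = (s - 1)*(s + 2)*(s + 2)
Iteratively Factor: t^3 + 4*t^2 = (t + 4)*(t^2) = t*(t + 4)*(t)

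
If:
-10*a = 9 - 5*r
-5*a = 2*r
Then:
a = -2/5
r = 1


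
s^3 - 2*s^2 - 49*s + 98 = (s - 7)*(s - 2)*(s + 7)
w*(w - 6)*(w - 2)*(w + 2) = w^4 - 6*w^3 - 4*w^2 + 24*w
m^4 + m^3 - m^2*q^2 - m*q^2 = m*(m + 1)*(m - q)*(m + q)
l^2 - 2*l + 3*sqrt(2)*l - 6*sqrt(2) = (l - 2)*(l + 3*sqrt(2))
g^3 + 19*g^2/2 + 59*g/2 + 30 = (g + 5/2)*(g + 3)*(g + 4)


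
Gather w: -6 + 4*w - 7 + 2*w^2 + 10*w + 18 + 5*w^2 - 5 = 7*w^2 + 14*w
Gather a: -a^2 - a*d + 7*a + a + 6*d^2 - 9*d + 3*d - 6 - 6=-a^2 + a*(8 - d) + 6*d^2 - 6*d - 12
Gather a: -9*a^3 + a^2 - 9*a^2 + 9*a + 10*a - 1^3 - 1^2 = -9*a^3 - 8*a^2 + 19*a - 2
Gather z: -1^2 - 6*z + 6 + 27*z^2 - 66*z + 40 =27*z^2 - 72*z + 45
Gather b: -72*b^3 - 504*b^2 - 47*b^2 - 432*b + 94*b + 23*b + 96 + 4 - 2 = -72*b^3 - 551*b^2 - 315*b + 98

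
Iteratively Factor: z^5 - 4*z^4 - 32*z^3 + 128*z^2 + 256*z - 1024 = (z - 4)*(z^4 - 32*z^2 + 256) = (z - 4)*(z + 4)*(z^3 - 4*z^2 - 16*z + 64) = (z - 4)^2*(z + 4)*(z^2 - 16) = (z - 4)^2*(z + 4)^2*(z - 4)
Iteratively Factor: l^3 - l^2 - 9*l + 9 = (l - 1)*(l^2 - 9) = (l - 3)*(l - 1)*(l + 3)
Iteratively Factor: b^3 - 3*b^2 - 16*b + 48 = (b - 3)*(b^2 - 16) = (b - 3)*(b + 4)*(b - 4)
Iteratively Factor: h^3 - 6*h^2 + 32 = (h - 4)*(h^2 - 2*h - 8) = (h - 4)*(h + 2)*(h - 4)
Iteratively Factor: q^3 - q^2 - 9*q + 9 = (q - 3)*(q^2 + 2*q - 3) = (q - 3)*(q + 3)*(q - 1)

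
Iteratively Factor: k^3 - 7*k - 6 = (k - 3)*(k^2 + 3*k + 2) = (k - 3)*(k + 2)*(k + 1)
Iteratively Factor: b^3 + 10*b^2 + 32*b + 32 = (b + 2)*(b^2 + 8*b + 16) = (b + 2)*(b + 4)*(b + 4)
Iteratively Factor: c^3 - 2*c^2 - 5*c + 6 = (c - 3)*(c^2 + c - 2) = (c - 3)*(c + 2)*(c - 1)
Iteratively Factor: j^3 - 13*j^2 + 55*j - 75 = (j - 3)*(j^2 - 10*j + 25) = (j - 5)*(j - 3)*(j - 5)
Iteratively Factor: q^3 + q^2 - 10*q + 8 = (q + 4)*(q^2 - 3*q + 2) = (q - 2)*(q + 4)*(q - 1)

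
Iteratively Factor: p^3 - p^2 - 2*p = (p)*(p^2 - p - 2) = p*(p + 1)*(p - 2)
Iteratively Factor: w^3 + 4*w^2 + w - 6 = (w + 2)*(w^2 + 2*w - 3) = (w + 2)*(w + 3)*(w - 1)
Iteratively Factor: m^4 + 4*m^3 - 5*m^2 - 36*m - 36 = (m - 3)*(m^3 + 7*m^2 + 16*m + 12) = (m - 3)*(m + 2)*(m^2 + 5*m + 6) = (m - 3)*(m + 2)*(m + 3)*(m + 2)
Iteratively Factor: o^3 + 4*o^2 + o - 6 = (o - 1)*(o^2 + 5*o + 6) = (o - 1)*(o + 2)*(o + 3)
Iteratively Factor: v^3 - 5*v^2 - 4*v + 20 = (v - 5)*(v^2 - 4) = (v - 5)*(v + 2)*(v - 2)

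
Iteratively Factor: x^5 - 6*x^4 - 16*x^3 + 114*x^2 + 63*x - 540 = (x - 3)*(x^4 - 3*x^3 - 25*x^2 + 39*x + 180) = (x - 5)*(x - 3)*(x^3 + 2*x^2 - 15*x - 36) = (x - 5)*(x - 3)*(x + 3)*(x^2 - x - 12) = (x - 5)*(x - 4)*(x - 3)*(x + 3)*(x + 3)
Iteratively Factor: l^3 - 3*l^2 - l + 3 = (l + 1)*(l^2 - 4*l + 3) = (l - 1)*(l + 1)*(l - 3)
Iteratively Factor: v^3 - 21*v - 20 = (v + 1)*(v^2 - v - 20) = (v - 5)*(v + 1)*(v + 4)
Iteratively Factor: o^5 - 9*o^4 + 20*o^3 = (o)*(o^4 - 9*o^3 + 20*o^2) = o*(o - 4)*(o^3 - 5*o^2) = o^2*(o - 4)*(o^2 - 5*o) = o^2*(o - 5)*(o - 4)*(o)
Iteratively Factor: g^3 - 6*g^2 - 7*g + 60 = (g - 5)*(g^2 - g - 12) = (g - 5)*(g + 3)*(g - 4)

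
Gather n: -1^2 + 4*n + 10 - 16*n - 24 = -12*n - 15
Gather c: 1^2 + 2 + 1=4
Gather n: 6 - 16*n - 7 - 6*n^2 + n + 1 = -6*n^2 - 15*n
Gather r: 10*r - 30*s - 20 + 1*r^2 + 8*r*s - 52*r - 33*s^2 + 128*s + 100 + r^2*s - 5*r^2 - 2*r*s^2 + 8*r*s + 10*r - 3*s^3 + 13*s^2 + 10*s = r^2*(s - 4) + r*(-2*s^2 + 16*s - 32) - 3*s^3 - 20*s^2 + 108*s + 80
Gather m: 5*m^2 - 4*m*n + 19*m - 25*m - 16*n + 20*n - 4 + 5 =5*m^2 + m*(-4*n - 6) + 4*n + 1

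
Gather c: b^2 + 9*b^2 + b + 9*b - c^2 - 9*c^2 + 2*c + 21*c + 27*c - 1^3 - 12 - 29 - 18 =10*b^2 + 10*b - 10*c^2 + 50*c - 60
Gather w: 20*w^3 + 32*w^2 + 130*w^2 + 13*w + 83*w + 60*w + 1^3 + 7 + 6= 20*w^3 + 162*w^2 + 156*w + 14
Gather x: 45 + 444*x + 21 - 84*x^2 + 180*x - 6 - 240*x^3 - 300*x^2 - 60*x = -240*x^3 - 384*x^2 + 564*x + 60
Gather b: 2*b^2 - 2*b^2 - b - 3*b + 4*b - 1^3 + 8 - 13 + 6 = 0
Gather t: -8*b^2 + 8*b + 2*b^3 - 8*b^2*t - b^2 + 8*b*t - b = 2*b^3 - 9*b^2 + 7*b + t*(-8*b^2 + 8*b)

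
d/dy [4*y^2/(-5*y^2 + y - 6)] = 4*y*(y - 12)/(25*y^4 - 10*y^3 + 61*y^2 - 12*y + 36)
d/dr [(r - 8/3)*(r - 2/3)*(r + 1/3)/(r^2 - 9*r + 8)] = (27*r^4 - 486*r^3 + 1359*r^2 - 1328*r + 288)/(27*(r^4 - 18*r^3 + 97*r^2 - 144*r + 64))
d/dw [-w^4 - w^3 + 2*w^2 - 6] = w*(-4*w^2 - 3*w + 4)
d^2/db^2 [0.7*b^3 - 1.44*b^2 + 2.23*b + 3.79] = 4.2*b - 2.88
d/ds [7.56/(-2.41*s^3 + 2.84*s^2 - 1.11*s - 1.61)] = (54.6588*s^2 - 42.9408*s + 8.3916)/(2.41*s^3 - 2.84*s^2 + 1.11*s + 1.61)^2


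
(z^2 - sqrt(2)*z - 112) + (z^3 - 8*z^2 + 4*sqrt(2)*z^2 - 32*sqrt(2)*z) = z^3 - 7*z^2 + 4*sqrt(2)*z^2 - 33*sqrt(2)*z - 112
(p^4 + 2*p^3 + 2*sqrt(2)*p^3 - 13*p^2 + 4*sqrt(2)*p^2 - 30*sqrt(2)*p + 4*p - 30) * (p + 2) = p^5 + 2*sqrt(2)*p^4 + 4*p^4 - 9*p^3 + 8*sqrt(2)*p^3 - 22*sqrt(2)*p^2 - 22*p^2 - 60*sqrt(2)*p - 22*p - 60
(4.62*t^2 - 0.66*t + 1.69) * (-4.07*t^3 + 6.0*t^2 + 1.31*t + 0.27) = -18.8034*t^5 + 30.4062*t^4 - 4.7861*t^3 + 10.5228*t^2 + 2.0357*t + 0.4563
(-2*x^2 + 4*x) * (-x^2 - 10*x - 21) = 2*x^4 + 16*x^3 + 2*x^2 - 84*x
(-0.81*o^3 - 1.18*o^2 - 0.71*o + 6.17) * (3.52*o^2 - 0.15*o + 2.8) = -2.8512*o^5 - 4.0321*o^4 - 4.5902*o^3 + 18.5209*o^2 - 2.9135*o + 17.276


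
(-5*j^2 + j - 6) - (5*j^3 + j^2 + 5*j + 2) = -5*j^3 - 6*j^2 - 4*j - 8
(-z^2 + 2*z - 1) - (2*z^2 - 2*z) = -3*z^2 + 4*z - 1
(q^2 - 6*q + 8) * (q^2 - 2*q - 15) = q^4 - 8*q^3 + 5*q^2 + 74*q - 120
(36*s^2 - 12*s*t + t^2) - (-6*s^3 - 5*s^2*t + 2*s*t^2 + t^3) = 6*s^3 + 5*s^2*t + 36*s^2 - 2*s*t^2 - 12*s*t - t^3 + t^2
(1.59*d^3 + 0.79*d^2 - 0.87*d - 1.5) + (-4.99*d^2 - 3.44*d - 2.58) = 1.59*d^3 - 4.2*d^2 - 4.31*d - 4.08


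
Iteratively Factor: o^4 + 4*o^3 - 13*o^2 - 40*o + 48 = (o - 1)*(o^3 + 5*o^2 - 8*o - 48) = (o - 3)*(o - 1)*(o^2 + 8*o + 16) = (o - 3)*(o - 1)*(o + 4)*(o + 4)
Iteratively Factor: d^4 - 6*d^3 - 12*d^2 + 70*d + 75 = (d + 3)*(d^3 - 9*d^2 + 15*d + 25) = (d - 5)*(d + 3)*(d^2 - 4*d - 5) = (d - 5)*(d + 1)*(d + 3)*(d - 5)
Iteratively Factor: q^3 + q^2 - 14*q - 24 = (q + 2)*(q^2 - q - 12) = (q + 2)*(q + 3)*(q - 4)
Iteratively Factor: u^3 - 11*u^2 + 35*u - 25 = (u - 5)*(u^2 - 6*u + 5) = (u - 5)*(u - 1)*(u - 5)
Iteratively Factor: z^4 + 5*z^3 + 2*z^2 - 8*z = (z + 2)*(z^3 + 3*z^2 - 4*z) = z*(z + 2)*(z^2 + 3*z - 4) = z*(z - 1)*(z + 2)*(z + 4)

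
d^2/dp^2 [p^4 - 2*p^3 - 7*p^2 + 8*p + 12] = 12*p^2 - 12*p - 14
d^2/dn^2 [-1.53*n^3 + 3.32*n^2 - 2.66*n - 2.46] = 6.64 - 9.18*n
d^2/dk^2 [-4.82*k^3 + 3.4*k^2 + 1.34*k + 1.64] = 6.8 - 28.92*k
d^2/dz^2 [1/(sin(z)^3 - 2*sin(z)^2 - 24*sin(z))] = (-9*sin(z)^3 + 22*sin(z)^2 + 44*sin(z) - 176 - 696/sin(z) + 288/sin(z)^2 + 1152/sin(z)^3)/((sin(z) - 6)^3*(sin(z) + 4)^3)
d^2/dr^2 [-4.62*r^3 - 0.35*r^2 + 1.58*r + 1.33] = -27.72*r - 0.7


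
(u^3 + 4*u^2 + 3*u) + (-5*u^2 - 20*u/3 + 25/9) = u^3 - u^2 - 11*u/3 + 25/9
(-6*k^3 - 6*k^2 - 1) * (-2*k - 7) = 12*k^4 + 54*k^3 + 42*k^2 + 2*k + 7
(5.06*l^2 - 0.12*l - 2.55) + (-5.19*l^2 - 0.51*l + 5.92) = -0.130000000000001*l^2 - 0.63*l + 3.37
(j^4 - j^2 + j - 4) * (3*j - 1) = 3*j^5 - j^4 - 3*j^3 + 4*j^2 - 13*j + 4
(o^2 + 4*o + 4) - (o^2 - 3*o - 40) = 7*o + 44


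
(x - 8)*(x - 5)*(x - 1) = x^3 - 14*x^2 + 53*x - 40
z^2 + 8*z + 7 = (z + 1)*(z + 7)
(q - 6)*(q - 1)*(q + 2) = q^3 - 5*q^2 - 8*q + 12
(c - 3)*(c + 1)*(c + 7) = c^3 + 5*c^2 - 17*c - 21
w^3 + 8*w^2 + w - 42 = (w - 2)*(w + 3)*(w + 7)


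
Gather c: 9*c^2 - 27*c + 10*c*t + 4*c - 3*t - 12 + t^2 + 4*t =9*c^2 + c*(10*t - 23) + t^2 + t - 12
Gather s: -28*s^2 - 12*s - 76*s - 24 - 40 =-28*s^2 - 88*s - 64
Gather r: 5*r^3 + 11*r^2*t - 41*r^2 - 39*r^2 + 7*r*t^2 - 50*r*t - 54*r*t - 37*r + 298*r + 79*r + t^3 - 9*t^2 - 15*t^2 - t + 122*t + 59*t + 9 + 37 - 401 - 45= 5*r^3 + r^2*(11*t - 80) + r*(7*t^2 - 104*t + 340) + t^3 - 24*t^2 + 180*t - 400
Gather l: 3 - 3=0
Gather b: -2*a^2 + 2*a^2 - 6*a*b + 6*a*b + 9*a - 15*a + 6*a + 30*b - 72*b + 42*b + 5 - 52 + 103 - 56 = 0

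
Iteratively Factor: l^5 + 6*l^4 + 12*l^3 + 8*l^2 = (l)*(l^4 + 6*l^3 + 12*l^2 + 8*l) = l*(l + 2)*(l^3 + 4*l^2 + 4*l) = l^2*(l + 2)*(l^2 + 4*l + 4) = l^2*(l + 2)^2*(l + 2)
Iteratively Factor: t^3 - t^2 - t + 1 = (t - 1)*(t^2 - 1) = (t - 1)^2*(t + 1)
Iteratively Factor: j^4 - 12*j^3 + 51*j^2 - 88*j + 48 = (j - 3)*(j^3 - 9*j^2 + 24*j - 16) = (j - 4)*(j - 3)*(j^2 - 5*j + 4) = (j - 4)^2*(j - 3)*(j - 1)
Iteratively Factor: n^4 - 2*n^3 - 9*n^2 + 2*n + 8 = (n - 4)*(n^3 + 2*n^2 - n - 2) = (n - 4)*(n + 2)*(n^2 - 1) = (n - 4)*(n - 1)*(n + 2)*(n + 1)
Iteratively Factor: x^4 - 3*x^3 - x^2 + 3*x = (x - 1)*(x^3 - 2*x^2 - 3*x) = x*(x - 1)*(x^2 - 2*x - 3) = x*(x - 1)*(x + 1)*(x - 3)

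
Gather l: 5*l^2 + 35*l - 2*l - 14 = 5*l^2 + 33*l - 14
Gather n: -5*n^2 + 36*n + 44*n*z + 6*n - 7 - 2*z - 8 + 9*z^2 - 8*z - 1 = -5*n^2 + n*(44*z + 42) + 9*z^2 - 10*z - 16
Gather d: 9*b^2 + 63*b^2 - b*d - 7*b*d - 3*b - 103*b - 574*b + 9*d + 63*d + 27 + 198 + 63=72*b^2 - 680*b + d*(72 - 8*b) + 288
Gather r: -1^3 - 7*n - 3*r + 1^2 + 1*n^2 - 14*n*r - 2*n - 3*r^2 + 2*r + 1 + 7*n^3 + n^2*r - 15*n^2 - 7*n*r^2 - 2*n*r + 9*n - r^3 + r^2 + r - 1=7*n^3 - 14*n^2 - r^3 + r^2*(-7*n - 2) + r*(n^2 - 16*n)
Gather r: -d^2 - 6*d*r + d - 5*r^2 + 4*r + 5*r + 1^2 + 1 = -d^2 + d - 5*r^2 + r*(9 - 6*d) + 2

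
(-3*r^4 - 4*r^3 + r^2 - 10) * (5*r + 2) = -15*r^5 - 26*r^4 - 3*r^3 + 2*r^2 - 50*r - 20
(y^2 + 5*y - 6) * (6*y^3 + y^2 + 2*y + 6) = 6*y^5 + 31*y^4 - 29*y^3 + 10*y^2 + 18*y - 36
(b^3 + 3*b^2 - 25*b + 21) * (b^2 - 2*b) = b^5 + b^4 - 31*b^3 + 71*b^2 - 42*b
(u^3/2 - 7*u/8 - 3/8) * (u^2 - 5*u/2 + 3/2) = u^5/2 - 5*u^4/4 - u^3/8 + 29*u^2/16 - 3*u/8 - 9/16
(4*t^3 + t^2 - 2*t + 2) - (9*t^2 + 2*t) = 4*t^3 - 8*t^2 - 4*t + 2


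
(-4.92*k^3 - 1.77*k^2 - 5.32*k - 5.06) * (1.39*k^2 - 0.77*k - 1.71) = -6.8388*k^5 + 1.3281*k^4 + 2.3813*k^3 + 0.0897000000000014*k^2 + 12.9934*k + 8.6526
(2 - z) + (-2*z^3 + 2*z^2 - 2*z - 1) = -2*z^3 + 2*z^2 - 3*z + 1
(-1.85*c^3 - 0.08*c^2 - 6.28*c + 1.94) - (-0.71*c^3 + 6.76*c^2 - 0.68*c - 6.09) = -1.14*c^3 - 6.84*c^2 - 5.6*c + 8.03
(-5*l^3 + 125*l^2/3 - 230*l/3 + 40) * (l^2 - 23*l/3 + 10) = -5*l^5 + 80*l^4 - 4015*l^3/9 + 9400*l^2/9 - 3220*l/3 + 400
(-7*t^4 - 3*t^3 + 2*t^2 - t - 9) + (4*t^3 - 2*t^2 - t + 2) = -7*t^4 + t^3 - 2*t - 7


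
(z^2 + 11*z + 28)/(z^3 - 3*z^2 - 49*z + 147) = (z + 4)/(z^2 - 10*z + 21)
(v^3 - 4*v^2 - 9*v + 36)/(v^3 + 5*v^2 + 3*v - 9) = (v^2 - 7*v + 12)/(v^2 + 2*v - 3)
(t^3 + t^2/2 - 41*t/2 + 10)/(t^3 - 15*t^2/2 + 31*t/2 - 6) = (t + 5)/(t - 3)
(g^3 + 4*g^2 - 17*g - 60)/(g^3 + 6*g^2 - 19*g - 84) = (g + 5)/(g + 7)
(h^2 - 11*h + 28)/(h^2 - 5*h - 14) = (h - 4)/(h + 2)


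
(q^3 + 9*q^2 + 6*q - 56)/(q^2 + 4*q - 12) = (q^2 + 11*q + 28)/(q + 6)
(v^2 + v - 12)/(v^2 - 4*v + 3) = (v + 4)/(v - 1)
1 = 1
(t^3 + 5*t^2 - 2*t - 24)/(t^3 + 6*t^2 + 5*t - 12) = (t - 2)/(t - 1)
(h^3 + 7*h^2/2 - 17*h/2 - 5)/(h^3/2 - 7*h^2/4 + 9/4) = 2*(2*h^3 + 7*h^2 - 17*h - 10)/(2*h^3 - 7*h^2 + 9)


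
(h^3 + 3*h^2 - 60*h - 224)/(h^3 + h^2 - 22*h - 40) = (h^2 - h - 56)/(h^2 - 3*h - 10)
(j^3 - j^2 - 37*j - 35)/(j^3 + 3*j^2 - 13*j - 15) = (j - 7)/(j - 3)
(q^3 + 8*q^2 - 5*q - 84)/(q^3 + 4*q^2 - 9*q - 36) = (q + 7)/(q + 3)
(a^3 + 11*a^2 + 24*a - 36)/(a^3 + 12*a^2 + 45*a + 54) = (a^2 + 5*a - 6)/(a^2 + 6*a + 9)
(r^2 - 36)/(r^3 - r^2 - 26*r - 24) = (r + 6)/(r^2 + 5*r + 4)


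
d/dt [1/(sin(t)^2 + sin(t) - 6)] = -(2*sin(t) + 1)*cos(t)/(sin(t)^2 + sin(t) - 6)^2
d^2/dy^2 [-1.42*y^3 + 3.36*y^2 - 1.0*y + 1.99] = 6.72 - 8.52*y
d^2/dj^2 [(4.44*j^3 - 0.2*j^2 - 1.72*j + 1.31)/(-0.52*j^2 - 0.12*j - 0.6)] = (3.547904*j^3 - 4.417824*j^2 - 13.300704*j + 0.676032)/(0.140608*j^6 + 0.097344*j^5 + 0.509184*j^4 + 0.226368*j^3 + 0.58752*j^2 + 0.1296*j + 0.216)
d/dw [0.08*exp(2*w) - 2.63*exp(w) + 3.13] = (0.16*exp(w) - 2.63)*exp(w)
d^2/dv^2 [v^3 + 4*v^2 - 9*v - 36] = 6*v + 8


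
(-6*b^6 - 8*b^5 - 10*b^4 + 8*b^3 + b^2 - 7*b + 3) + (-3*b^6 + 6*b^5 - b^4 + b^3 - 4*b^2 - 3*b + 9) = -9*b^6 - 2*b^5 - 11*b^4 + 9*b^3 - 3*b^2 - 10*b + 12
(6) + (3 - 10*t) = 9 - 10*t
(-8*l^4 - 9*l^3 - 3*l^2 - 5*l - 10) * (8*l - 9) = -64*l^5 + 57*l^3 - 13*l^2 - 35*l + 90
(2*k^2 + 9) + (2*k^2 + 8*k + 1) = 4*k^2 + 8*k + 10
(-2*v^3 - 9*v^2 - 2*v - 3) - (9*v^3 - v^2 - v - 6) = -11*v^3 - 8*v^2 - v + 3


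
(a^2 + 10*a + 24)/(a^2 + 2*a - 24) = (a + 4)/(a - 4)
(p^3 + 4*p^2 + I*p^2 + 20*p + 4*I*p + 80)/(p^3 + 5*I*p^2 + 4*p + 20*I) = (p^2 + 4*p*(1 - I) - 16*I)/(p^2 + 4)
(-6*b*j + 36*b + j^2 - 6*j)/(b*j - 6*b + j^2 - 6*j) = (-6*b + j)/(b + j)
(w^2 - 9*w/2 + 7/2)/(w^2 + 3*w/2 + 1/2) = (2*w^2 - 9*w + 7)/(2*w^2 + 3*w + 1)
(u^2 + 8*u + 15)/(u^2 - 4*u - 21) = (u + 5)/(u - 7)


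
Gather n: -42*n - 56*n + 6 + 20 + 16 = 42 - 98*n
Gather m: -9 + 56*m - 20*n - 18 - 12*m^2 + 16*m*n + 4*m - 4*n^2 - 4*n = -12*m^2 + m*(16*n + 60) - 4*n^2 - 24*n - 27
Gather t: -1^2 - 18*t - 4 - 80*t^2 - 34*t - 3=-80*t^2 - 52*t - 8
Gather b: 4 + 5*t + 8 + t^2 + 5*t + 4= t^2 + 10*t + 16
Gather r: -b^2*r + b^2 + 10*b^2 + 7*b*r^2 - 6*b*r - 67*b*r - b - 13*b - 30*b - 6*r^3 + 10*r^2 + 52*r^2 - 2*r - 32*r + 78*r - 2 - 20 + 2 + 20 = 11*b^2 - 44*b - 6*r^3 + r^2*(7*b + 62) + r*(-b^2 - 73*b + 44)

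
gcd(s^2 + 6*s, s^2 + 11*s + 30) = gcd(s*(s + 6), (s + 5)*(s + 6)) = s + 6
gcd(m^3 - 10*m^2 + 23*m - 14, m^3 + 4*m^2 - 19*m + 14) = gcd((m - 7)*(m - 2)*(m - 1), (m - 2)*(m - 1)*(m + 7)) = m^2 - 3*m + 2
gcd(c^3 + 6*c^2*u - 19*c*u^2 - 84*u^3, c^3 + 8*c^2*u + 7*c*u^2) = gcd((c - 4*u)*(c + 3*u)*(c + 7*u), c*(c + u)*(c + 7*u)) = c + 7*u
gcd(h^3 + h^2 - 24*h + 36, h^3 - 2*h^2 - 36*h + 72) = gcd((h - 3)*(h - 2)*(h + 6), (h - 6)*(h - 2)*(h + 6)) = h^2 + 4*h - 12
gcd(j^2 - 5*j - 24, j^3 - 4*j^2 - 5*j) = 1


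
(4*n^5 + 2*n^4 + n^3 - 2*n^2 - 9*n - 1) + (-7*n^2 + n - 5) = 4*n^5 + 2*n^4 + n^3 - 9*n^2 - 8*n - 6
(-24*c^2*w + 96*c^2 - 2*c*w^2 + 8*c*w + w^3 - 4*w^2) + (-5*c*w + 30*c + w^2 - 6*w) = -24*c^2*w + 96*c^2 - 2*c*w^2 + 3*c*w + 30*c + w^3 - 3*w^2 - 6*w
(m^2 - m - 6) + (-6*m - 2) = m^2 - 7*m - 8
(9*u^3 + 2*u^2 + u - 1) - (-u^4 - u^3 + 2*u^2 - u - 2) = u^4 + 10*u^3 + 2*u + 1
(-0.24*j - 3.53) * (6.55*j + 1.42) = -1.572*j^2 - 23.4623*j - 5.0126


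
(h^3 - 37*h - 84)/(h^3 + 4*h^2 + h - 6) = (h^2 - 3*h - 28)/(h^2 + h - 2)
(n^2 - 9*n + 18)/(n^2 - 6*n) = (n - 3)/n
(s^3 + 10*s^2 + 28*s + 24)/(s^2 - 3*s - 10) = (s^2 + 8*s + 12)/(s - 5)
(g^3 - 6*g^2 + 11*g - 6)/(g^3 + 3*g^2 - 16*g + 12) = (g - 3)/(g + 6)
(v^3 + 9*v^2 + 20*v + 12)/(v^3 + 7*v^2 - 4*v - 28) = (v^2 + 7*v + 6)/(v^2 + 5*v - 14)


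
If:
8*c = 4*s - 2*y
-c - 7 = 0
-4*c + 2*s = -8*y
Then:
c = -7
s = -14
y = 0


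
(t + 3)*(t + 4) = t^2 + 7*t + 12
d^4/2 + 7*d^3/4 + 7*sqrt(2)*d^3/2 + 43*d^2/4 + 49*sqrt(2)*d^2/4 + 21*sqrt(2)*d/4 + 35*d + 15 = (d/2 + sqrt(2))*(d + 1/2)*(d + 3)*(d + 5*sqrt(2))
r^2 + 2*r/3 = r*(r + 2/3)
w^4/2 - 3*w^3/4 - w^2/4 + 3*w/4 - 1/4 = (w/2 + 1/2)*(w - 1)^2*(w - 1/2)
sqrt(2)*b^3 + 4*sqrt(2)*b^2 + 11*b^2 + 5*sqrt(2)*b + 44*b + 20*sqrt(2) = (b + 4)*(b + 5*sqrt(2))*(sqrt(2)*b + 1)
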